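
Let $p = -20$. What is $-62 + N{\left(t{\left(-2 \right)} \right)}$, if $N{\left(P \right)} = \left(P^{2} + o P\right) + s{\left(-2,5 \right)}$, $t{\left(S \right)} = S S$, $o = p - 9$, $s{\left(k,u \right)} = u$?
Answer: $-157$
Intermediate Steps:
$o = -29$ ($o = -20 - 9 = -29$)
$t{\left(S \right)} = S^{2}$
$N{\left(P \right)} = 5 + P^{2} - 29 P$ ($N{\left(P \right)} = \left(P^{2} - 29 P\right) + 5 = 5 + P^{2} - 29 P$)
$-62 + N{\left(t{\left(-2 \right)} \right)} = -62 + \left(5 + \left(\left(-2\right)^{2}\right)^{2} - 29 \left(-2\right)^{2}\right) = -62 + \left(5 + 4^{2} - 116\right) = -62 + \left(5 + 16 - 116\right) = -62 - 95 = -157$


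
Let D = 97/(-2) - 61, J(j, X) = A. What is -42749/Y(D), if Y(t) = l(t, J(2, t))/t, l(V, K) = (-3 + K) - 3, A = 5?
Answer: -9362031/2 ≈ -4.6810e+6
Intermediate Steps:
J(j, X) = 5
l(V, K) = -6 + K
D = -219/2 (D = 97*(-½) - 61 = -97/2 - 61 = -219/2 ≈ -109.50)
Y(t) = -1/t (Y(t) = (-6 + 5)/t = -1/t)
-42749/Y(D) = -42749/((-1/(-219/2))) = -42749/((-1*(-2/219))) = -42749/2/219 = -42749*219/2 = -9362031/2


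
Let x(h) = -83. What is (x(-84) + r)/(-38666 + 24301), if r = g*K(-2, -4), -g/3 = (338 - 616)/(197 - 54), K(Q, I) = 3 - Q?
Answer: 7699/2054195 ≈ 0.0037479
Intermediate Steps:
g = 834/143 (g = -3*(338 - 616)/(197 - 54) = -(-834)/143 = -3*(-278/143) = 834/143 ≈ 5.8322)
r = 4170/143 (r = 834*(3 - 1*(-2))/143 = 834*(3 + 2)/143 = (834/143)*5 = 4170/143 ≈ 29.161)
(x(-84) + r)/(-38666 + 24301) = (-83 + 4170/143)/(-38666 + 24301) = -7699/143/(-14365) = -7699/143*(-1/14365) = 7699/2054195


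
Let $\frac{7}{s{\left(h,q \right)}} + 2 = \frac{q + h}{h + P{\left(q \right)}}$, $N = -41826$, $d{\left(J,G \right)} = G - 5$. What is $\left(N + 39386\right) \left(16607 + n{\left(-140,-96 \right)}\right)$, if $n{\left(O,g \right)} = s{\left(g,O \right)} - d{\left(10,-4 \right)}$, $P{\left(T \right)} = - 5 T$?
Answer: $- \frac{14633458360}{361} \approx -4.0536 \cdot 10^{7}$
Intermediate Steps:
$d{\left(J,G \right)} = -5 + G$
$s{\left(h,q \right)} = \frac{7}{-2 + \frac{h + q}{h - 5 q}}$ ($s{\left(h,q \right)} = \frac{7}{-2 + \frac{q + h}{h - 5 q}} = \frac{7}{-2 + \frac{h + q}{h - 5 q}}$)
$n{\left(O,g \right)} = 9 + \frac{7 \left(- g + 5 O\right)}{g - 11 O}$ ($n{\left(O,g \right)} = \frac{7 \left(- g + 5 O\right)}{g - 11 O} - \left(-5 - 4\right) = \frac{7 \left(- g + 5 O\right)}{g - 11 O} - -9 = \frac{7 \left(- g + 5 O\right)}{g - 11 O} + 9 = 9 + \frac{7 \left(- g + 5 O\right)}{g - 11 O}$)
$\left(N + 39386\right) \left(16607 + n{\left(-140,-96 \right)}\right) = \left(-41826 + 39386\right) \left(16607 + \frac{2 \left(\left(-1\right) \left(-96\right) + 32 \left(-140\right)\right)}{\left(-1\right) \left(-96\right) + 11 \left(-140\right)}\right) = - 2440 \left(16607 + \frac{2 \left(96 - 4480\right)}{96 - 1540}\right) = - 2440 \left(16607 + 2 \frac{1}{-1444} \left(-4384\right)\right) = - 2440 \left(16607 + 2 \left(- \frac{1}{1444}\right) \left(-4384\right)\right) = - 2440 \left(16607 + \frac{2192}{361}\right) = \left(-2440\right) \frac{5997319}{361} = - \frac{14633458360}{361}$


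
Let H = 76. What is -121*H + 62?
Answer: -9134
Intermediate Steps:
-121*H + 62 = -121*76 + 62 = -9196 + 62 = -9134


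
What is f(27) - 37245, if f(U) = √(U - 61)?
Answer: -37245 + I*√34 ≈ -37245.0 + 5.831*I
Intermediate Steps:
f(U) = √(-61 + U)
f(27) - 37245 = √(-61 + 27) - 37245 = √(-34) - 37245 = I*√34 - 37245 = -37245 + I*√34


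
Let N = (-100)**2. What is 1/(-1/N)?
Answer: -10000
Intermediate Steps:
N = 10000
1/(-1/N) = 1/(-1/10000) = -10000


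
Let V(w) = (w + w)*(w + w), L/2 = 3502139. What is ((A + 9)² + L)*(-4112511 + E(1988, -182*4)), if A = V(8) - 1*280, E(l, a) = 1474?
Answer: -28795770999611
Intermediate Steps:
L = 7004278 (L = 2*3502139 = 7004278)
V(w) = 4*w² (V(w) = (2*w)*(2*w) = 4*w²)
A = -24 (A = 4*8² - 1*280 = 4*64 - 280 = 256 - 280 = -24)
((A + 9)² + L)*(-4112511 + E(1988, -182*4)) = ((-24 + 9)² + 7004278)*(-4112511 + 1474) = ((-15)² + 7004278)*(-4111037) = (225 + 7004278)*(-4111037) = 7004503*(-4111037) = -28795770999611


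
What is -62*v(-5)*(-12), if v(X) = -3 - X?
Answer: 1488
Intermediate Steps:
-62*v(-5)*(-12) = -62*(-3 - 1*(-5))*(-12) = -62*(-3 + 5)*(-12) = -62*2*(-12) = -124*(-12) = 1488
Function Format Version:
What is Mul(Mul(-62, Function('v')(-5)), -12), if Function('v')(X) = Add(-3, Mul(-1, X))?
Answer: 1488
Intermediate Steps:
Mul(Mul(-62, Function('v')(-5)), -12) = Mul(Mul(-62, Add(-3, Mul(-1, -5))), -12) = Mul(Mul(-62, Add(-3, 5)), -12) = Mul(Mul(-62, 2), -12) = Mul(-124, -12) = 1488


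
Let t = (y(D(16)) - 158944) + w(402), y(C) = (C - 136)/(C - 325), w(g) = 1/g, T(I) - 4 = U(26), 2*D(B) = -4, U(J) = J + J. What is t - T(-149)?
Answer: -6967043399/43818 ≈ -1.5900e+5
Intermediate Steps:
U(J) = 2*J
D(B) = -2 (D(B) = (½)*(-4) = -2)
T(I) = 56 (T(I) = 4 + 2*26 = 4 + 52 = 56)
y(C) = (-136 + C)/(-325 + C)
t = -6964589591/43818 (t = ((-136 - 2)/(-325 - 2) - 158944) + 1/402 = (-138/(-327) - 158944) + 1/402 = (-1/327*(-138) - 158944) + 1/402 = (46/109 - 158944) + 1/402 = -17324850/109 + 1/402 = -6964589591/43818 ≈ -1.5894e+5)
t - T(-149) = -6964589591/43818 - 1*56 = -6964589591/43818 - 56 = -6967043399/43818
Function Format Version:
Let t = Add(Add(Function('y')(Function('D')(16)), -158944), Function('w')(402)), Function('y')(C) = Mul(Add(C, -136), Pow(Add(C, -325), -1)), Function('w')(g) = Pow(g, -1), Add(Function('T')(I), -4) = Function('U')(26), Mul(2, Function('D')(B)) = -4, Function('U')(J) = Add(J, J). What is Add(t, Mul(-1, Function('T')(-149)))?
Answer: Rational(-6967043399, 43818) ≈ -1.5900e+5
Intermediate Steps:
Function('U')(J) = Mul(2, J)
Function('D')(B) = -2 (Function('D')(B) = Mul(Rational(1, 2), -4) = -2)
Function('T')(I) = 56 (Function('T')(I) = Add(4, Mul(2, 26)) = Add(4, 52) = 56)
Function('y')(C) = Mul(Pow(Add(-325, C), -1), Add(-136, C)) (Function('y')(C) = Mul(Add(-136, C), Pow(Add(-325, C), -1)) = Mul(Pow(Add(-325, C), -1), Add(-136, C)))
t = Rational(-6964589591, 43818) (t = Add(Add(Mul(Pow(Add(-325, -2), -1), Add(-136, -2)), -158944), Pow(402, -1)) = Add(Add(Mul(Pow(-327, -1), -138), -158944), Rational(1, 402)) = Add(Add(Mul(Rational(-1, 327), -138), -158944), Rational(1, 402)) = Add(Add(Rational(46, 109), -158944), Rational(1, 402)) = Add(Rational(-17324850, 109), Rational(1, 402)) = Rational(-6964589591, 43818) ≈ -1.5894e+5)
Add(t, Mul(-1, Function('T')(-149))) = Add(Rational(-6964589591, 43818), Mul(-1, 56)) = Add(Rational(-6964589591, 43818), -56) = Rational(-6967043399, 43818)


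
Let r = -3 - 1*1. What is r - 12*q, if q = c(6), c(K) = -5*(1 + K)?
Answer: 416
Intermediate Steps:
c(K) = -5 - 5*K
r = -4 (r = -3 - 1 = -4)
q = -35 (q = -5 - 5*6 = -5 - 30 = -35)
r - 12*q = -4 - 12*(-35) = -4 + 420 = 416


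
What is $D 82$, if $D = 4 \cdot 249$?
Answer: $81672$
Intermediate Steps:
$D = 996$
$D 82 = 996 \cdot 82 = 81672$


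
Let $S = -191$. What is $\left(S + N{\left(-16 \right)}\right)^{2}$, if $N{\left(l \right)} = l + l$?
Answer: $49729$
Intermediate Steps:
$N{\left(l \right)} = 2 l$
$\left(S + N{\left(-16 \right)}\right)^{2} = \left(-191 + 2 \left(-16\right)\right)^{2} = \left(-191 - 32\right)^{2} = \left(-223\right)^{2} = 49729$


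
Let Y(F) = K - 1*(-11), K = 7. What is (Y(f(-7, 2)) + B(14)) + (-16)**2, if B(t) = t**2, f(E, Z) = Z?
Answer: 470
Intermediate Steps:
Y(F) = 18 (Y(F) = 7 - 1*(-11) = 7 + 11 = 18)
(Y(f(-7, 2)) + B(14)) + (-16)**2 = (18 + 14**2) + (-16)**2 = (18 + 196) + 256 = 214 + 256 = 470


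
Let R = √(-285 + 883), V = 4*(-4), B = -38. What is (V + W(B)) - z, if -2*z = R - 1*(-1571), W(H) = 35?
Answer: 1609/2 + √598/2 ≈ 816.73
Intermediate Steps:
V = -16
R = √598 ≈ 24.454
z = -1571/2 - √598/2 (z = -(√598 - 1*(-1571))/2 = -(√598 + 1571)/2 = -(1571 + √598)/2 = -1571/2 - √598/2 ≈ -797.73)
(V + W(B)) - z = (-16 + 35) - (-1571/2 - √598/2) = 19 + (1571/2 + √598/2) = 1609/2 + √598/2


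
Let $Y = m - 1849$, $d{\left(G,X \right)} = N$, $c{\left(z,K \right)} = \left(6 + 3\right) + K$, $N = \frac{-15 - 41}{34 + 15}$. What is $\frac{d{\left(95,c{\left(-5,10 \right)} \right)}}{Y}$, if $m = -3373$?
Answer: $\frac{4}{18277} \approx 0.00021885$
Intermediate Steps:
$N = - \frac{8}{7}$ ($N = - \frac{56}{49} = \left(-56\right) \frac{1}{49} = - \frac{8}{7} \approx -1.1429$)
$c{\left(z,K \right)} = 9 + K$
$d{\left(G,X \right)} = - \frac{8}{7}$
$Y = -5222$ ($Y = -3373 - 1849 = -5222$)
$\frac{d{\left(95,c{\left(-5,10 \right)} \right)}}{Y} = - \frac{8}{7 \left(-5222\right)} = \left(- \frac{8}{7}\right) \left(- \frac{1}{5222}\right) = \frac{4}{18277}$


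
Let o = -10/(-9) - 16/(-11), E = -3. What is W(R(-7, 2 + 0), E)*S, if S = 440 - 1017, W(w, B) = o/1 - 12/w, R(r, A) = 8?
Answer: -121747/198 ≈ -614.88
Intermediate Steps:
o = 254/99 (o = -10*(-1/9) - 16*(-1/11) = 10/9 + 16/11 = 254/99 ≈ 2.5657)
W(w, B) = 254/99 - 12/w (W(w, B) = (254/99)/1 - 12/w = (254/99)*1 - 12/w = 254/99 - 12/w)
S = -577
W(R(-7, 2 + 0), E)*S = (254/99 - 12/8)*(-577) = (254/99 - 12*1/8)*(-577) = (254/99 - 3/2)*(-577) = (211/198)*(-577) = -121747/198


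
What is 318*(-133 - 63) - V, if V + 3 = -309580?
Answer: 247255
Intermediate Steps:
V = -309583 (V = -3 - 309580 = -309583)
318*(-133 - 63) - V = 318*(-133 - 63) - 1*(-309583) = 318*(-196) + 309583 = -62328 + 309583 = 247255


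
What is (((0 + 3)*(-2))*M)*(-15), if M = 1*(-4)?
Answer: -360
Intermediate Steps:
M = -4
(((0 + 3)*(-2))*M)*(-15) = (((0 + 3)*(-2))*(-4))*(-15) = ((3*(-2))*(-4))*(-15) = -6*(-4)*(-15) = 24*(-15) = -360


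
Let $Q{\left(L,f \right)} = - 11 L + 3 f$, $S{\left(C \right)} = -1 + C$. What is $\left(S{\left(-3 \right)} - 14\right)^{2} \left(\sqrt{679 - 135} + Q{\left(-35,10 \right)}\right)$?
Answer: $134460 + 1296 \sqrt{34} \approx 1.4202 \cdot 10^{5}$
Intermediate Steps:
$\left(S{\left(-3 \right)} - 14\right)^{2} \left(\sqrt{679 - 135} + Q{\left(-35,10 \right)}\right) = \left(\left(-1 - 3\right) - 14\right)^{2} \left(\sqrt{679 - 135} + \left(\left(-11\right) \left(-35\right) + 3 \cdot 10\right)\right) = \left(-4 - 14\right)^{2} \left(\sqrt{544} + \left(385 + 30\right)\right) = \left(-18\right)^{2} \left(4 \sqrt{34} + 415\right) = 324 \left(415 + 4 \sqrt{34}\right) = 134460 + 1296 \sqrt{34}$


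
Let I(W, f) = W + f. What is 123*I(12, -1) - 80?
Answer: 1273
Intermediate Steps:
123*I(12, -1) - 80 = 123*(12 - 1) - 80 = 123*11 - 80 = 1353 - 80 = 1273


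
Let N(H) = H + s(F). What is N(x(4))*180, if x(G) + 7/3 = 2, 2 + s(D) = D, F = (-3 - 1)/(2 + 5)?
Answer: -3660/7 ≈ -522.86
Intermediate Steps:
F = -4/7 ≈ -0.57143
s(D) = -2 + D
x(G) = -1/3 (x(G) = -7/3 + 2 = -1/3)
N(H) = -18/7 + H (N(H) = H + (-2 - 4/7) = H - 18/7 = -18/7 + H)
N(x(4))*180 = (-18/7 - 1/3)*180 = -61/21*180 = -3660/7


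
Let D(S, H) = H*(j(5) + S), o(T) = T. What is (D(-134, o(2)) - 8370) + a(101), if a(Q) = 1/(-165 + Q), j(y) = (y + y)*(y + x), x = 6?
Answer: -538753/64 ≈ -8418.0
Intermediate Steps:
j(y) = 2*y*(6 + y) (j(y) = (y + y)*(y + 6) = (2*y)*(6 + y) = 2*y*(6 + y))
D(S, H) = H*(110 + S) (D(S, H) = H*(2*5*(6 + 5) + S) = H*(2*5*11 + S) = H*(110 + S))
(D(-134, o(2)) - 8370) + a(101) = (2*(110 - 134) - 8370) + 1/(-165 + 101) = (2*(-24) - 8370) + 1/(-64) = (-48 - 8370) - 1/64 = -8418 - 1/64 = -538753/64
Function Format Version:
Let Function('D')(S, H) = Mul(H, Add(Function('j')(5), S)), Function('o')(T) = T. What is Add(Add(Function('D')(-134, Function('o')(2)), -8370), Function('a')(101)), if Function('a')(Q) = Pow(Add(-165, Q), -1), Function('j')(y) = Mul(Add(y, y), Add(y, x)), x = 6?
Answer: Rational(-538753, 64) ≈ -8418.0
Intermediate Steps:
Function('j')(y) = Mul(2, y, Add(6, y)) (Function('j')(y) = Mul(Add(y, y), Add(y, 6)) = Mul(Mul(2, y), Add(6, y)) = Mul(2, y, Add(6, y)))
Function('D')(S, H) = Mul(H, Add(110, S)) (Function('D')(S, H) = Mul(H, Add(Mul(2, 5, Add(6, 5)), S)) = Mul(H, Add(Mul(2, 5, 11), S)) = Mul(H, Add(110, S)))
Add(Add(Function('D')(-134, Function('o')(2)), -8370), Function('a')(101)) = Add(Add(Mul(2, Add(110, -134)), -8370), Pow(Add(-165, 101), -1)) = Add(Add(Mul(2, -24), -8370), Pow(-64, -1)) = Add(Add(-48, -8370), Rational(-1, 64)) = Add(-8418, Rational(-1, 64)) = Rational(-538753, 64)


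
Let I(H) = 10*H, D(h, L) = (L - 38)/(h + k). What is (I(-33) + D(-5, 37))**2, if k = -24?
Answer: 91565761/841 ≈ 1.0888e+5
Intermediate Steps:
D(h, L) = (-38 + L)/(-24 + h) (D(h, L) = (L - 38)/(h - 24) = (-38 + L)/(-24 + h))
(I(-33) + D(-5, 37))**2 = (10*(-33) + (-38 + 37)/(-24 - 5))**2 = (-330 - 1/(-29))**2 = (-330 - 1/29*(-1))**2 = (-330 + 1/29)**2 = (-9569/29)**2 = 91565761/841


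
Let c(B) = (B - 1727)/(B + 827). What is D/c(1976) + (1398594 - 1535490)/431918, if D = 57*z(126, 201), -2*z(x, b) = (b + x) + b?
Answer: -3036356395416/17924597 ≈ -1.6940e+5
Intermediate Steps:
z(x, b) = -b - x/2 (z(x, b) = -((b + x) + b)/2 = -(x + 2*b)/2 = -b - x/2)
c(B) = (-1727 + B)/(827 + B)
D = -15048 (D = 57*(-1*201 - ½*126) = 57*(-201 - 63) = 57*(-264) = -15048)
D/c(1976) + (1398594 - 1535490)/431918 = -15048*(827 + 1976)/(-1727 + 1976) + (1398594 - 1535490)/431918 = -15048/(249/2803) - 136896*1/431918 = -15048/((1/2803)*249) - 68448/215959 = -15048/249/2803 - 68448/215959 = -15048*2803/249 - 68448/215959 = -14059848/83 - 68448/215959 = -3036356395416/17924597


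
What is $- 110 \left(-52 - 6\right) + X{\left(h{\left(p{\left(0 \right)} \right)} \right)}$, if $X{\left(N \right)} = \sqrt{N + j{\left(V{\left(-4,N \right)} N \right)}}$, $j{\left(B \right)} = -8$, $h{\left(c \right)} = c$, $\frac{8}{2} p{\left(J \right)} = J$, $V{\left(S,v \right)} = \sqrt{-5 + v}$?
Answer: $6380 + 2 i \sqrt{2} \approx 6380.0 + 2.8284 i$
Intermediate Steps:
$p{\left(J \right)} = \frac{J}{4}$
$X{\left(N \right)} = \sqrt{-8 + N}$ ($X{\left(N \right)} = \sqrt{N - 8} = \sqrt{-8 + N}$)
$- 110 \left(-52 - 6\right) + X{\left(h{\left(p{\left(0 \right)} \right)} \right)} = - 110 \left(-52 - 6\right) + \sqrt{-8 + \frac{1}{4} \cdot 0} = \left(-110\right) \left(-58\right) + \sqrt{-8 + 0} = 6380 + \sqrt{-8} = 6380 + 2 i \sqrt{2}$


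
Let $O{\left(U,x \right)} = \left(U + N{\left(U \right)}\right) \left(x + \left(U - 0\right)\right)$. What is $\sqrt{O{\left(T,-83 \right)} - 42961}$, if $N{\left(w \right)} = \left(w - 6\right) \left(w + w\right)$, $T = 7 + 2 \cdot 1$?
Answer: $i \sqrt{47623} \approx 218.23 i$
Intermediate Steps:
$T = 9$ ($T = 7 + 2 = 9$)
$N{\left(w \right)} = 2 w \left(-6 + w\right)$ ($N{\left(w \right)} = \left(-6 + w\right) 2 w = 2 w \left(-6 + w\right)$)
$O{\left(U,x \right)} = \left(U + x\right) \left(U + 2 U \left(-6 + U\right)\right)$ ($O{\left(U,x \right)} = \left(U + 2 U \left(-6 + U\right)\right) \left(x + \left(U - 0\right)\right) = \left(U + 2 U \left(-6 + U\right)\right) \left(x + \left(U + 0\right)\right) = \left(U + 2 U \left(-6 + U\right)\right) \left(x + U\right) = \left(U + 2 U \left(-6 + U\right)\right) \left(U + x\right) = \left(U + x\right) \left(U + 2 U \left(-6 + U\right)\right)$)
$\sqrt{O{\left(T,-83 \right)} - 42961} = \sqrt{9 \left(9 - 83 + 2 \cdot 9 \left(-6 + 9\right) + 2 \left(-83\right) \left(-6 + 9\right)\right) - 42961} = \sqrt{9 \left(9 - 83 + 2 \cdot 9 \cdot 3 + 2 \left(-83\right) 3\right) - 42961} = \sqrt{9 \left(9 - 83 + 54 - 498\right) - 42961} = \sqrt{9 \left(-518\right) - 42961} = \sqrt{-4662 - 42961} = \sqrt{-47623} = i \sqrt{47623}$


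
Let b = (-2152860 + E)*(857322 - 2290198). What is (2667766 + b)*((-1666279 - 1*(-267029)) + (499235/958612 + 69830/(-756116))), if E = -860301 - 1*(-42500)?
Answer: -539632950672159887146390360175/90602733874 ≈ -5.9560e+18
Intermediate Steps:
E = -817801 (E = -860301 + 42500 = -817801)
b = 4256588851036 (b = (-2152860 - 817801)*(857322 - 2290198) = -2970661*(-1432876) = 4256588851036)
(2667766 + b)*((-1666279 - 1*(-267029)) + (499235/958612 + 69830/(-756116))) = (2667766 + 4256588851036)*((-1666279 - 1*(-267029)) + (499235/958612 + 69830/(-756116))) = 4256591518802*((-1666279 + 267029) + (499235*(1/958612) + 69830*(-1/756116))) = 4256591518802*(-1399250 + (499235/958612 - 34915/378058)) = 4256591518802*(-1399250 + 77634923825/181205467748) = 4256591518802*(-253551673111465175/181205467748) = -539632950672159887146390360175/90602733874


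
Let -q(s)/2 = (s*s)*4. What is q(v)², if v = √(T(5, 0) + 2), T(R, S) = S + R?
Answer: 3136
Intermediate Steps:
T(R, S) = R + S
v = √7 (v = √((5 + 0) + 2) = √(5 + 2) = √7 ≈ 2.6458)
q(s) = -8*s² (q(s) = -2*s*s*4 = -2*s²*4 = -8*s²)
q(v)² = (-8*(√7)²)² = (-8*7)² = (-56)² = 3136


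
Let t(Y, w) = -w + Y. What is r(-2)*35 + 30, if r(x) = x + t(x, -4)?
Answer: 30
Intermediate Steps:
t(Y, w) = Y - w
r(x) = 4 + 2*x (r(x) = x + (x - 1*(-4)) = x + (x + 4) = x + (4 + x) = 4 + 2*x)
r(-2)*35 + 30 = (4 + 2*(-2))*35 + 30 = (4 - 4)*35 + 30 = 0*35 + 30 = 0 + 30 = 30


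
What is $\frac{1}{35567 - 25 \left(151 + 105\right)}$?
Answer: $\frac{1}{29167} \approx 3.4285 \cdot 10^{-5}$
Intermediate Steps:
$\frac{1}{35567 - 25 \left(151 + 105\right)} = \frac{1}{35567 - 6400} = \frac{1}{29167}$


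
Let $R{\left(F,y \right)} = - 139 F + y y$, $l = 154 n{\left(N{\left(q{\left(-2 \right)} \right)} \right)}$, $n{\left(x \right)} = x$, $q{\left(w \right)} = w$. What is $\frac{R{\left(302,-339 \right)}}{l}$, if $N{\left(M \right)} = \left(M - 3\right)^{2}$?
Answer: $\frac{72943}{3850} \approx 18.946$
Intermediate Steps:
$N{\left(M \right)} = \left(-3 + M\right)^{2}$
$l = 3850$ ($l = 154 \left(-3 - 2\right)^{2} = 154 \left(-5\right)^{2} = 154 \cdot 25 = 3850$)
$R{\left(F,y \right)} = y^{2} - 139 F$ ($R{\left(F,y \right)} = - 139 F + y^{2} = y^{2} - 139 F$)
$\frac{R{\left(302,-339 \right)}}{l} = \frac{\left(-339\right)^{2} - 41978}{3850} = \left(114921 - 41978\right) \frac{1}{3850} = 72943 \cdot \frac{1}{3850} = \frac{72943}{3850}$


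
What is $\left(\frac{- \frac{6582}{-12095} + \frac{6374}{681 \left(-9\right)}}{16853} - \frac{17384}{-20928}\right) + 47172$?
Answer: $\frac{51390298092201694981}{1089404587513080} \approx 47173.0$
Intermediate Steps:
$\left(\frac{- \frac{6582}{-12095} + \frac{6374}{681 \left(-9\right)}}{16853} - \frac{17384}{-20928}\right) + 47172 = \left(\left(\left(-6582\right) \left(- \frac{1}{12095}\right) + \frac{6374}{-6129}\right) \frac{1}{16853} - - \frac{2173}{2616}\right) + 47172 = \left(\left(\frac{6582}{12095} + 6374 \left(- \frac{1}{6129}\right)\right) \frac{1}{16853} + \frac{2173}{2616}\right) + 47172 = \left(\left(\frac{6582}{12095} - \frac{6374}{6129}\right) \frac{1}{16853} + \frac{2173}{2616}\right) + 47172 = \left(\left(- \frac{36752452}{74130255}\right) \frac{1}{16853} + \frac{2173}{2616}\right) + 47172 = \left(- \frac{36752452}{1249317187515} + \frac{2173}{2616}\right) + 47172 = \frac{904890034685221}{1089404587513080} + 47172 = \frac{51390298092201694981}{1089404587513080}$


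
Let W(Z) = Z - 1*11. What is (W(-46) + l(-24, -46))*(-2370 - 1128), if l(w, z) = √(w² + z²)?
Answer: 199386 - 6996*√673 ≈ 17894.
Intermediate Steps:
W(Z) = -11 + Z (W(Z) = Z - 11 = -11 + Z)
(W(-46) + l(-24, -46))*(-2370 - 1128) = ((-11 - 46) + √((-24)² + (-46)²))*(-2370 - 1128) = (-57 + √(576 + 2116))*(-3498) = (-57 + √2692)*(-3498) = (-57 + 2*√673)*(-3498) = 199386 - 6996*√673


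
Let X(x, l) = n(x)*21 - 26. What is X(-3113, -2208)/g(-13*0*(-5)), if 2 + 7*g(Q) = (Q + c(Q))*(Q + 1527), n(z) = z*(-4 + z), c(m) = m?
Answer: -1426373305/2 ≈ -7.1319e+8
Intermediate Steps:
X(x, l) = -26 + 21*x*(-4 + x) (X(x, l) = (x*(-4 + x))*21 - 26 = 21*x*(-4 + x) - 26 = -26 + 21*x*(-4 + x))
g(Q) = -2/7 + 2*Q*(1527 + Q)/7 (g(Q) = -2/7 + ((Q + Q)*(Q + 1527))/7 = -2/7 + ((2*Q)*(1527 + Q))/7 = -2/7 + (2*Q*(1527 + Q))/7 = -2/7 + 2*Q*(1527 + Q)/7)
X(-3113, -2208)/g(-13*0*(-5)) = (-26 + 21*(-3113)*(-4 - 3113))/(-2/7 + 2*(-13*0*(-5))²/7 + 3054*(-13*0*(-5))/7) = (-26 + 21*(-3113)*(-3117))/(-2/7 + 2*(0*(-5))²/7 + 3054*(0*(-5))/7) = (-26 + 203767641)/(-2/7 + (2/7)*0² + (3054/7)*0) = 203767615/(-2/7 + (2/7)*0 + 0) = 203767615/(-2/7 + 0 + 0) = 203767615/(-2/7) = 203767615*(-7/2) = -1426373305/2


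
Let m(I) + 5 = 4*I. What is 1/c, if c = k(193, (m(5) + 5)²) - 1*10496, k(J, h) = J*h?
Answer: 1/66704 ≈ 1.4992e-5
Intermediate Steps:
m(I) = -5 + 4*I
c = 66704 (c = 193*((-5 + 4*5) + 5)² - 1*10496 = 193*((-5 + 20) + 5)² - 10496 = 193*(15 + 5)² - 10496 = 193*20² - 10496 = 193*400 - 10496 = 77200 - 10496 = 66704)
1/c = 1/66704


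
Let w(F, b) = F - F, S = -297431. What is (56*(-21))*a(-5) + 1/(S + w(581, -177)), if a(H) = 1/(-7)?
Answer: 49968407/297431 ≈ 168.00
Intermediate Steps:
a(H) = -⅐
w(F, b) = 0
(56*(-21))*a(-5) + 1/(S + w(581, -177)) = (56*(-21))*(-⅐) + 1/(-297431 + 0) = -1176*(-⅐) + 1/(-297431) = 168 - 1/297431 = 49968407/297431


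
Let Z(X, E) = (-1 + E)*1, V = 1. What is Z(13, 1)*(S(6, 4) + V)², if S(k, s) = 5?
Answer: 0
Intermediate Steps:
Z(X, E) = -1 + E
Z(13, 1)*(S(6, 4) + V)² = (-1 + 1)*(5 + 1)² = 0*6² = 0*36 = 0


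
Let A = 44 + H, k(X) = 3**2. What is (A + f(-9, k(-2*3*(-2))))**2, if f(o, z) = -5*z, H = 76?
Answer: 5625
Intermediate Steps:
k(X) = 9
A = 120 (A = 44 + 76 = 120)
(A + f(-9, k(-2*3*(-2))))**2 = (120 - 5*9)**2 = (120 - 45)**2 = 75**2 = 5625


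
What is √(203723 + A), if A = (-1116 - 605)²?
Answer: 2*√791391 ≈ 1779.2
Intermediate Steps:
A = 2961841 (A = (-1721)² = 2961841)
√(203723 + A) = √(203723 + 2961841) = √3165564 = 2*√791391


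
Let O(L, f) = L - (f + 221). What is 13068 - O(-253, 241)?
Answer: 13783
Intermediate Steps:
O(L, f) = -221 + L - f (O(L, f) = L - (221 + f) = L + (-221 - f) = -221 + L - f)
13068 - O(-253, 241) = 13068 - (-221 - 253 - 1*241) = 13068 - (-221 - 253 - 241) = 13068 - 1*(-715) = 13068 + 715 = 13783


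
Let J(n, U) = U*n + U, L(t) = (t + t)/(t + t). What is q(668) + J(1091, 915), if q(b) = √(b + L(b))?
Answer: 999180 + √669 ≈ 9.9921e+5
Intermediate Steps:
L(t) = 1 (L(t) = (2*t)/((2*t)) = (2*t)*(1/(2*t)) = 1)
J(n, U) = U + U*n
q(b) = √(1 + b) (q(b) = √(b + 1) = √(1 + b))
q(668) + J(1091, 915) = √(1 + 668) + 915*(1 + 1091) = √669 + 915*1092 = √669 + 999180 = 999180 + √669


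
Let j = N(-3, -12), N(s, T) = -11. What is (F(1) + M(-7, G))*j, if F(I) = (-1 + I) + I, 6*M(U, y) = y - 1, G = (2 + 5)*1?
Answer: -22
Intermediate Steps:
j = -11
G = 7 (G = 7*1 = 7)
M(U, y) = -⅙ + y/6 (M(U, y) = (y - 1)/6 = (-1 + y)/6 = -⅙ + y/6)
F(I) = -1 + 2*I
(F(1) + M(-7, G))*j = ((-1 + 2*1) + (-⅙ + (⅙)*7))*(-11) = ((-1 + 2) + (-⅙ + 7/6))*(-11) = (1 + 1)*(-11) = 2*(-11) = -22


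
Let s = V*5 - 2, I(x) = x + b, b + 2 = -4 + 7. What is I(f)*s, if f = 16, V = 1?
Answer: 51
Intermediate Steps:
b = 1 (b = -2 + (-4 + 7) = -2 + 3 = 1)
I(x) = 1 + x (I(x) = x + 1 = 1 + x)
s = 3 (s = 1*5 - 2 = 5 - 2 = 3)
I(f)*s = (1 + 16)*3 = 17*3 = 51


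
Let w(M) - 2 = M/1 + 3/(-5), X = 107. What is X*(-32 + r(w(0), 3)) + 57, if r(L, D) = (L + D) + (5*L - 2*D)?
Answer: -13946/5 ≈ -2789.2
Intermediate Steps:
w(M) = 7/5 + M (w(M) = 2 + (M/1 + 3/(-5)) = 2 + (M*1 + 3*(-1/5)) = 2 + (M - 3/5) = 2 + (-3/5 + M) = 7/5 + M)
r(L, D) = -D + 6*L (r(L, D) = (D + L) + (-2*D + 5*L) = -D + 6*L)
X*(-32 + r(w(0), 3)) + 57 = 107*(-32 + (-1*3 + 6*(7/5 + 0))) + 57 = 107*(-32 + (-3 + 6*(7/5))) + 57 = 107*(-32 + (-3 + 42/5)) + 57 = 107*(-32 + 27/5) + 57 = 107*(-133/5) + 57 = -14231/5 + 57 = -13946/5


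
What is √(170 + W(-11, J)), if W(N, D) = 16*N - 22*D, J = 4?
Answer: I*√94 ≈ 9.6954*I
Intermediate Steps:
W(N, D) = -22*D + 16*N
√(170 + W(-11, J)) = √(170 + (-22*4 + 16*(-11))) = √(170 + (-88 - 176)) = √(170 - 264) = √(-94) = I*√94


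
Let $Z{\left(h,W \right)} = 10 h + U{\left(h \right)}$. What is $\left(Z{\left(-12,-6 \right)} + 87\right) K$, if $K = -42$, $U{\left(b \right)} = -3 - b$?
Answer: $1008$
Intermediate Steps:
$Z{\left(h,W \right)} = -3 + 9 h$ ($Z{\left(h,W \right)} = 10 h - \left(3 + h\right) = -3 + 9 h$)
$\left(Z{\left(-12,-6 \right)} + 87\right) K = \left(\left(-3 + 9 \left(-12\right)\right) + 87\right) \left(-42\right) = \left(\left(-3 - 108\right) + 87\right) \left(-42\right) = \left(-111 + 87\right) \left(-42\right) = \left(-24\right) \left(-42\right) = 1008$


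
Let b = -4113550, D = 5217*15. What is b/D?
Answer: -822710/15651 ≈ -52.566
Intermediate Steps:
D = 78255
b/D = -4113550/78255 = -4113550*1/78255 = -822710/15651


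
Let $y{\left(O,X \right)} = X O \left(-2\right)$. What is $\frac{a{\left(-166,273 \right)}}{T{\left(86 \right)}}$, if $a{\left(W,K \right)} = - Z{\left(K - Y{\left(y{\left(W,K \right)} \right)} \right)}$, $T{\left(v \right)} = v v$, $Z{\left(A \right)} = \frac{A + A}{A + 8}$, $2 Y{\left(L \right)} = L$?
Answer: $- \frac{45045}{166546826} \approx -0.00027046$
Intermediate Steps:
$y{\left(O,X \right)} = - 2 O X$ ($y{\left(O,X \right)} = O X \left(-2\right) = - 2 O X$)
$Y{\left(L \right)} = \frac{L}{2}$
$Z{\left(A \right)} = \frac{2 A}{8 + A}$
$T{\left(v \right)} = v^{2}$
$a{\left(W,K \right)} = - \frac{2 \left(K + K W\right)}{8 + K + K W}$ ($a{\left(W,K \right)} = - \frac{2 \left(K - \frac{\left(-2\right) W K}{2}\right)}{8 - \left(- K + \frac{1}{2} \left(-2\right) W K\right)} = - \frac{2 \left(K - \frac{\left(-2\right) K W}{2}\right)}{8 - \left(- K + \frac{1}{2} \left(-2\right) K W\right)} = - \frac{2 \left(K - - K W\right)}{8 + \left(K - - K W\right)} = - \frac{2 \left(K + K W\right)}{8 + \left(K + K W\right)} = - \frac{2 \left(K + K W\right)}{8 + K + K W}$)
$\frac{a{\left(-166,273 \right)}}{T{\left(86 \right)}} = \frac{2 \cdot 273 \frac{1}{8 + 273 + 273 \left(-166\right)} \left(-1 - -166\right)}{86^{2}} = \frac{2 \cdot 273 \frac{1}{8 + 273 - 45318} \left(-1 + 166\right)}{7396} = 2 \cdot 273 \frac{1}{-45037} \cdot 165 \cdot \frac{1}{7396} = 2 \cdot 273 \left(- \frac{1}{45037}\right) 165 \cdot \frac{1}{7396} = \left(- \frac{90090}{45037}\right) \frac{1}{7396} = - \frac{45045}{166546826}$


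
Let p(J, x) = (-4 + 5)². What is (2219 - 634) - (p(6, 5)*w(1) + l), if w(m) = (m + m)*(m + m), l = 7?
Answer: 1574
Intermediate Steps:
w(m) = 4*m² (w(m) = (2*m)*(2*m) = 4*m²)
p(J, x) = 1 (p(J, x) = 1² = 1)
(2219 - 634) - (p(6, 5)*w(1) + l) = (2219 - 634) - (1*(4*1²) + 7) = 1585 - (1*(4*1) + 7) = 1585 - (1*4 + 7) = 1585 - (4 + 7) = 1585 - 1*11 = 1585 - 11 = 1574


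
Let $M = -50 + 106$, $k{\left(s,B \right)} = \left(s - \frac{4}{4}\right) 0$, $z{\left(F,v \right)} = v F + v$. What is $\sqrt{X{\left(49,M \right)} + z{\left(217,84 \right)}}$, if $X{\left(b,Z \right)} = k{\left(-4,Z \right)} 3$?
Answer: $2 \sqrt{4578} \approx 135.32$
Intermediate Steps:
$z{\left(F,v \right)} = v + F v$ ($z{\left(F,v \right)} = F v + v = v + F v$)
$k{\left(s,B \right)} = 0$ ($k{\left(s,B \right)} = \left(s - 1\right) 0 = \left(-1 + s\right) 0 = 0$)
$M = 56$
$X{\left(b,Z \right)} = 0$ ($X{\left(b,Z \right)} = 0 \cdot 3 = 0$)
$\sqrt{X{\left(49,M \right)} + z{\left(217,84 \right)}} = \sqrt{0 + 84 \left(1 + 217\right)} = \sqrt{0 + 84 \cdot 218} = \sqrt{0 + 18312} = \sqrt{18312} = 2 \sqrt{4578}$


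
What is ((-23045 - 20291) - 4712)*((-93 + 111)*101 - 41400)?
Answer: 1901835936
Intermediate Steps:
((-23045 - 20291) - 4712)*((-93 + 111)*101 - 41400) = (-43336 - 4712)*(18*101 - 41400) = -48048*(1818 - 41400) = -48048*(-39582) = 1901835936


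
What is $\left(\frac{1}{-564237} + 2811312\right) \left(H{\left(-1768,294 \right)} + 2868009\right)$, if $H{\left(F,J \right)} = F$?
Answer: $\frac{4546564034816633263}{564237} \approx 8.0579 \cdot 10^{12}$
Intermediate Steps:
$\left(\frac{1}{-564237} + 2811312\right) \left(H{\left(-1768,294 \right)} + 2868009\right) = \left(\frac{1}{-564237} + 2811312\right) \left(-1768 + 2868009\right) = \left(- \frac{1}{564237} + 2811312\right) 2866241 = \frac{1586246248943}{564237} \cdot 2866241 = \frac{4546564034816633263}{564237}$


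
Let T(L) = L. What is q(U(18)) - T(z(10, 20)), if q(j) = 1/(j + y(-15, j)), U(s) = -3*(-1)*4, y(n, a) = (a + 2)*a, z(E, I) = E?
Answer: -1799/180 ≈ -9.9944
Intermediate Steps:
y(n, a) = a*(2 + a) (y(n, a) = (2 + a)*a = a*(2 + a))
U(s) = 12 (U(s) = 3*4 = 12)
q(j) = 1/(j + j*(2 + j))
q(U(18)) - T(z(10, 20)) = 1/(12*(3 + 12)) - 1*10 = (1/12)/15 - 10 = (1/12)*(1/15) - 10 = 1/180 - 10 = -1799/180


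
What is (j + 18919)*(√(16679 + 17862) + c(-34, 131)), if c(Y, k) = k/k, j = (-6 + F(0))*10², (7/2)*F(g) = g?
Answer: 18319 + 18319*√34541 ≈ 3.4229e+6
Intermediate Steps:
F(g) = 2*g/7
j = -600 (j = (-6 + (2/7)*0)*10² = (-6 + 0)*100 = -6*100 = -600)
c(Y, k) = 1
(j + 18919)*(√(16679 + 17862) + c(-34, 131)) = (-600 + 18919)*(√(16679 + 17862) + 1) = 18319*(√34541 + 1) = 18319*(1 + √34541) = 18319 + 18319*√34541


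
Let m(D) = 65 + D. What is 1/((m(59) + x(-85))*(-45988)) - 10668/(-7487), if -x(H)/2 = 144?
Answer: 80458404863/56467193584 ≈ 1.4249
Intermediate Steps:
x(H) = -288 (x(H) = -2*144 = -288)
1/((m(59) + x(-85))*(-45988)) - 10668/(-7487) = 1/(((65 + 59) - 288)*(-45988)) - 10668/(-7487) = -1/45988/(124 - 288) - 10668*(-1/7487) = -1/45988/(-164) + 10668/7487 = -1/164*(-1/45988) + 10668/7487 = 1/7542032 + 10668/7487 = 80458404863/56467193584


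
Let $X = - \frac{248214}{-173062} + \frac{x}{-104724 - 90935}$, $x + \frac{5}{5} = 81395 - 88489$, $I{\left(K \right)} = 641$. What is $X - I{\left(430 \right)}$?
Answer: $- \frac{10827598094531}{16930568929} \approx -639.53$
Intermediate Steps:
$x = -7095$ ($x = -1 + \left(81395 - 88489\right) = -1 - 7094 = -7095$)
$X = \frac{24896588958}{16930568929}$ ($X = - \frac{248214}{-173062} - \frac{7095}{-104724 - 90935} = \left(-248214\right) \left(- \frac{1}{173062}\right) - \frac{7095}{-104724 - 90935} = \frac{124107}{86531} - \frac{7095}{-195659} = \frac{124107}{86531} - - \frac{7095}{195659} = \frac{124107}{86531} + \frac{7095}{195659} = \frac{24896588958}{16930568929} \approx 1.4705$)
$X - I{\left(430 \right)} = \frac{24896588958}{16930568929} - 641 = - \frac{10827598094531}{16930568929}$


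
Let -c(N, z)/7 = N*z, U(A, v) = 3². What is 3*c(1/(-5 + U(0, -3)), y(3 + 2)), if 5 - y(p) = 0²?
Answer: -105/4 ≈ -26.250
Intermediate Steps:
U(A, v) = 9
y(p) = 5 (y(p) = 5 - 1*0² = 5 - 1*0 = 5 + 0 = 5)
c(N, z) = -7*N*z
3*c(1/(-5 + U(0, -3)), y(3 + 2)) = 3*(-7*5/(-5 + 9)) = 3*(-7*5/4) = 3*(-7*¼*5) = 3*(-35/4) = -105/4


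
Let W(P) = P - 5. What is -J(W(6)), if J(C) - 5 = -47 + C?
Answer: 41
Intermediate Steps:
W(P) = -5 + P
J(C) = -42 + C (J(C) = 5 + (-47 + C) = -42 + C)
-J(W(6)) = -(-42 + (-5 + 6)) = -(-42 + 1) = -1*(-41) = 41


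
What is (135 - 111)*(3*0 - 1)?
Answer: -24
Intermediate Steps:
(135 - 111)*(3*0 - 1) = 24*(0 - 1) = 24*(-1) = -24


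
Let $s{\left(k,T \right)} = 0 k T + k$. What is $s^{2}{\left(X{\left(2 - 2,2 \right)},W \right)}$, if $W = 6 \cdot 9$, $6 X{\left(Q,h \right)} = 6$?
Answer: $1$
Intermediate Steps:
$X{\left(Q,h \right)} = 1$ ($X{\left(Q,h \right)} = \frac{1}{6} \cdot 6 = 1$)
$W = 54$
$s{\left(k,T \right)} = k$ ($s{\left(k,T \right)} = 0 T + k = 0 + k = k$)
$s^{2}{\left(X{\left(2 - 2,2 \right)},W \right)} = 1^{2} = 1$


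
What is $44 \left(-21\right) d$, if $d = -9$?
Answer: $8316$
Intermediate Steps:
$44 \left(-21\right) d = 44 \left(-21\right) \left(-9\right) = \left(-924\right) \left(-9\right) = 8316$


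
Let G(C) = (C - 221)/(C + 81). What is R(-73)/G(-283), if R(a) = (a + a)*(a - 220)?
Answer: 2160289/126 ≈ 17145.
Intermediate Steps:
R(a) = 2*a*(-220 + a) (R(a) = (2*a)*(-220 + a) = 2*a*(-220 + a))
G(C) = (-221 + C)/(81 + C)
R(-73)/G(-283) = (2*(-73)*(-220 - 73))/(((-221 - 283)/(81 - 283))) = (2*(-73)*(-293))/((-504/(-202))) = 42778/((-1/202*(-504))) = 42778/(252/101) = 42778*(101/252) = 2160289/126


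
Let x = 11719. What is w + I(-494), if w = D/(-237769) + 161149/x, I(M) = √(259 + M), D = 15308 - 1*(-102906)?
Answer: 36930886715/2786414911 + I*√235 ≈ 13.254 + 15.33*I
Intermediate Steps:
D = 118214 (D = 15308 + 102906 = 118214)
w = 36930886715/2786414911 (w = 118214/(-237769) + 161149/11719 = 118214*(-1/237769) + 161149*(1/11719) = -118214/237769 + 161149/11719 = 36930886715/2786414911 ≈ 13.254)
w + I(-494) = 36930886715/2786414911 + √(259 - 494) = 36930886715/2786414911 + √(-235) = 36930886715/2786414911 + I*√235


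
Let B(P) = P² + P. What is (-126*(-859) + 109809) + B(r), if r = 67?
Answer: 222599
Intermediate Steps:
B(P) = P + P²
(-126*(-859) + 109809) + B(r) = (-126*(-859) + 109809) + 67*(1 + 67) = (108234 + 109809) + 67*68 = 218043 + 4556 = 222599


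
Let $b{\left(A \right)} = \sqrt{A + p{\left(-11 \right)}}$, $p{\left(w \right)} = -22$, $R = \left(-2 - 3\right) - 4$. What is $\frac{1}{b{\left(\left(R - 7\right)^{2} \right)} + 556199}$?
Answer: $\frac{556199}{309357327367} - \frac{3 \sqrt{26}}{309357327367} \approx 1.7979 \cdot 10^{-6}$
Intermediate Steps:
$R = -9$ ($R = -5 - 4 = -9$)
$b{\left(A \right)} = \sqrt{-22 + A}$ ($b{\left(A \right)} = \sqrt{A - 22} = \sqrt{-22 + A}$)
$\frac{1}{b{\left(\left(R - 7\right)^{2} \right)} + 556199} = \frac{1}{\sqrt{-22 + \left(-9 - 7\right)^{2}} + 556199} = \frac{1}{\sqrt{-22 + \left(-16\right)^{2}} + 556199} = \frac{1}{\sqrt{-22 + 256} + 556199} = \frac{1}{\sqrt{234} + 556199} = \frac{1}{3 \sqrt{26} + 556199} = \frac{1}{556199 + 3 \sqrt{26}}$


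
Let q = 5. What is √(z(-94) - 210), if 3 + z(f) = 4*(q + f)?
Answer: I*√569 ≈ 23.854*I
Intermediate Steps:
z(f) = 17 + 4*f (z(f) = -3 + 4*(5 + f) = -3 + (20 + 4*f) = 17 + 4*f)
√(z(-94) - 210) = √((17 + 4*(-94)) - 210) = √((17 - 376) - 210) = √(-359 - 210) = √(-569) = I*√569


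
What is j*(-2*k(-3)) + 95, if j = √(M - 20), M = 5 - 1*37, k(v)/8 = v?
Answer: 95 + 96*I*√13 ≈ 95.0 + 346.13*I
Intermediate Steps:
k(v) = 8*v
M = -32 (M = 5 - 37 = -32)
j = 2*I*√13 (j = √(-32 - 20) = √(-52) = 2*I*√13 ≈ 7.2111*I)
j*(-2*k(-3)) + 95 = (2*I*√13)*(-16*(-3)) + 95 = (2*I*√13)*(-2*(-24)) + 95 = (2*I*√13)*48 + 95 = 96*I*√13 + 95 = 95 + 96*I*√13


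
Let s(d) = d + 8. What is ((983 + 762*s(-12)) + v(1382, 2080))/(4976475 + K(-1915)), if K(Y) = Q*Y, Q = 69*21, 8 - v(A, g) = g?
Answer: -197/104840 ≈ -0.0018791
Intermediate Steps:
v(A, g) = 8 - g
Q = 1449
s(d) = 8 + d
K(Y) = 1449*Y
((983 + 762*s(-12)) + v(1382, 2080))/(4976475 + K(-1915)) = ((983 + 762*(8 - 12)) + (8 - 1*2080))/(4976475 + 1449*(-1915)) = ((983 + 762*(-4)) + (8 - 2080))/(4976475 - 2774835) = ((983 - 3048) - 2072)/2201640 = (-2065 - 2072)*(1/2201640) = -4137*1/2201640 = -197/104840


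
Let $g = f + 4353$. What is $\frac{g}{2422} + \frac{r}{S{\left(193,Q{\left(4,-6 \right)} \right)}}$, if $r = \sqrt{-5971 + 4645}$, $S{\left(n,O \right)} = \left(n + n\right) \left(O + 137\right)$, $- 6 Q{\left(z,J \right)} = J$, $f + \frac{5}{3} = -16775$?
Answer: $- \frac{37271}{7266} + \frac{i \sqrt{1326}}{53268} \approx -5.1295 + 0.00068361 i$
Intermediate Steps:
$f = - \frac{50330}{3}$ ($f = - \frac{5}{3} - 16775 = - \frac{50330}{3} \approx -16777.0$)
$Q{\left(z,J \right)} = - \frac{J}{6}$
$S{\left(n,O \right)} = 2 n \left(137 + O\right)$
$g = - \frac{37271}{3}$ ($g = - \frac{50330}{3} + 4353 = - \frac{37271}{3} \approx -12424.0$)
$r = i \sqrt{1326}$ ($r = \sqrt{-1326} = i \sqrt{1326} \approx 36.414 i$)
$\frac{g}{2422} + \frac{r}{S{\left(193,Q{\left(4,-6 \right)} \right)}} = - \frac{37271}{3 \cdot 2422} + \frac{i \sqrt{1326}}{2 \cdot 193 \left(137 - -1\right)} = \left(- \frac{37271}{3}\right) \frac{1}{2422} + \frac{i \sqrt{1326}}{2 \cdot 193 \left(137 + 1\right)} = - \frac{37271}{7266} + \frac{i \sqrt{1326}}{2 \cdot 193 \cdot 138} = - \frac{37271}{7266} + \frac{i \sqrt{1326}}{53268}$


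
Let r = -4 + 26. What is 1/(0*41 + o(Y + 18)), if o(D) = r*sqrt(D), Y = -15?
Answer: sqrt(3)/66 ≈ 0.026243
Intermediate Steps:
r = 22
o(D) = 22*sqrt(D)
1/(0*41 + o(Y + 18)) = 1/(0*41 + 22*sqrt(-15 + 18)) = 1/(0 + 22*sqrt(3)) = 1/(22*sqrt(3)) = sqrt(3)/66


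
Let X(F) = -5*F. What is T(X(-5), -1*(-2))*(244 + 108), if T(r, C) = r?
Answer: 8800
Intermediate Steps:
T(X(-5), -1*(-2))*(244 + 108) = (-5*(-5))*(244 + 108) = 25*352 = 8800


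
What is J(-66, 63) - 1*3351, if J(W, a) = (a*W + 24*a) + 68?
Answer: -5929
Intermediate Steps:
J(W, a) = 68 + 24*a + W*a (J(W, a) = (W*a + 24*a) + 68 = (24*a + W*a) + 68 = 68 + 24*a + W*a)
J(-66, 63) - 1*3351 = (68 + 24*63 - 66*63) - 1*3351 = (68 + 1512 - 4158) - 3351 = -2578 - 3351 = -5929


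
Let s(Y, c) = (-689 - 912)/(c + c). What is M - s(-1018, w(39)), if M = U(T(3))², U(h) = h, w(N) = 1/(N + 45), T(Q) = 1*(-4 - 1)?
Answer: 67267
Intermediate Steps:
T(Q) = -5 (T(Q) = 1*(-5) = -5)
w(N) = 1/(45 + N)
s(Y, c) = -1601/(2*c) (s(Y, c) = -1601*1/(2*c) = -1601/(2*c))
M = 25 (M = (-5)² = 25)
M - s(-1018, w(39)) = 25 - (-1601)/(2*(1/(45 + 39))) = 25 - (-1601)/(2*(1/84)) = 25 - (-1601)/(2*1/84) = 25 - (-1601)*84/2 = 25 - 1*(-67242) = 25 + 67242 = 67267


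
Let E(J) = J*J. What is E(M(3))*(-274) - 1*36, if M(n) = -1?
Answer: -310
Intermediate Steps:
E(J) = J²
E(M(3))*(-274) - 1*36 = (-1)²*(-274) - 1*36 = 1*(-274) - 36 = -274 - 36 = -310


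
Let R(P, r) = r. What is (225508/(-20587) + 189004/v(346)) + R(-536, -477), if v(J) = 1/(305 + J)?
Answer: 2533047456041/20587 ≈ 1.2304e+8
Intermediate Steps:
(225508/(-20587) + 189004/v(346)) + R(-536, -477) = (225508/(-20587) + 189004/(1/(305 + 346))) - 477 = (225508*(-1/20587) + 189004/(1/651)) - 477 = (-225508/20587 + 189004/(1/651)) - 477 = (-225508/20587 + 189004*651) - 477 = (-225508/20587 + 123041604) - 477 = 2533057276040/20587 - 477 = 2533047456041/20587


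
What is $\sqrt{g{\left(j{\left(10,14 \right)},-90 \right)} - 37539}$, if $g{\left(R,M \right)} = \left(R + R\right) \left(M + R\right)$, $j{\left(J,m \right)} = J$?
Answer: $i \sqrt{39139} \approx 197.84 i$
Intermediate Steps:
$g{\left(R,M \right)} = 2 R \left(M + R\right)$
$\sqrt{g{\left(j{\left(10,14 \right)},-90 \right)} - 37539} = \sqrt{2 \cdot 10 \left(-90 + 10\right) - 37539} = \sqrt{2 \cdot 10 \left(-80\right) - 37539} = \sqrt{-1600 - 37539} = \sqrt{-39139} = i \sqrt{39139}$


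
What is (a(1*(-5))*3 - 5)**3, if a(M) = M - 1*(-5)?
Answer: -125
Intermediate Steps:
a(M) = 5 + M (a(M) = M + 5 = 5 + M)
(a(1*(-5))*3 - 5)**3 = ((5 + 1*(-5))*3 - 5)**3 = ((5 - 5)*3 - 5)**3 = (0*3 - 5)**3 = (0 - 5)**3 = (-5)**3 = -125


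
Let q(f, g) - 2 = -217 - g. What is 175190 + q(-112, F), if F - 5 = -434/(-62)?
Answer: 174963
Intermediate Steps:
F = 12 (F = 5 - 434/(-62) = 5 - 434*(-1/62) = 5 + 7 = 12)
q(f, g) = -215 - g (q(f, g) = 2 + (-217 - g) = -215 - g)
175190 + q(-112, F) = 175190 + (-215 - 1*12) = 175190 + (-215 - 12) = 175190 - 227 = 174963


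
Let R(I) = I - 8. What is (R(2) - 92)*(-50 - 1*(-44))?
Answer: 588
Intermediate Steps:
R(I) = -8 + I
(R(2) - 92)*(-50 - 1*(-44)) = ((-8 + 2) - 92)*(-50 - 1*(-44)) = (-6 - 92)*(-50 + 44) = -98*(-6) = 588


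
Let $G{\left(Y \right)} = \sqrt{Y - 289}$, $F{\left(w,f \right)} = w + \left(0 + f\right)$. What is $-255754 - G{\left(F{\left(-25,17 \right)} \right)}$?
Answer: $-255754 - 3 i \sqrt{33} \approx -2.5575 \cdot 10^{5} - 17.234 i$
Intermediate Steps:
$F{\left(w,f \right)} = f + w$ ($F{\left(w,f \right)} = w + f = f + w$)
$G{\left(Y \right)} = \sqrt{-289 + Y}$
$-255754 - G{\left(F{\left(-25,17 \right)} \right)} = -255754 - \sqrt{-289 + \left(17 - 25\right)} = -255754 - \sqrt{-289 - 8} = -255754 - \sqrt{-297} = -255754 - 3 i \sqrt{33}$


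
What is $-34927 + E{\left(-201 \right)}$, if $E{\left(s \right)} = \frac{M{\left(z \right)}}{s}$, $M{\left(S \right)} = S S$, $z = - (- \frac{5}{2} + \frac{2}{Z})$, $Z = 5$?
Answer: $- \frac{234011047}{6700} \approx -34927.0$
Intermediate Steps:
$z = \frac{21}{10}$ ($z = - (- \frac{5}{2} + \frac{2}{5}) = \left(-1\right) \left(- \frac{21}{10}\right) = \frac{21}{10} \approx 2.1$)
$M{\left(S \right)} = S^{2}$
$E{\left(s \right)} = \frac{441}{100 s}$ ($E{\left(s \right)} = \frac{\left(\frac{21}{10}\right)^{2}}{s} = \frac{441}{100 s}$)
$-34927 + E{\left(-201 \right)} = -34927 + \frac{441}{100 \left(-201\right)} = -34927 + \frac{441}{100} \left(- \frac{1}{201}\right) = -34927 - \frac{147}{6700} = - \frac{234011047}{6700}$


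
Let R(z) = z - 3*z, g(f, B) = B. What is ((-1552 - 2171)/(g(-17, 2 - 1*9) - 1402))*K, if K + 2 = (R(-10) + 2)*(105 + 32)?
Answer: 11213676/1409 ≈ 7958.6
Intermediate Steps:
R(z) = -2*z
K = 3012 (K = -2 + (-2*(-10) + 2)*(105 + 32) = -2 + (20 + 2)*137 = -2 + 22*137 = -2 + 3014 = 3012)
((-1552 - 2171)/(g(-17, 2 - 1*9) - 1402))*K = ((-1552 - 2171)/((2 - 1*9) - 1402))*3012 = -3723/((2 - 9) - 1402)*3012 = -3723/(-7 - 1402)*3012 = -3723/(-1409)*3012 = -3723*(-1/1409)*3012 = (3723/1409)*3012 = 11213676/1409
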